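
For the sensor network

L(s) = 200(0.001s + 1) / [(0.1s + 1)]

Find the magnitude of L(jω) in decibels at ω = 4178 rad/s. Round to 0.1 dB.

At ω = 4178 rad/s:
zero (1 + j4178·0.001) = 1 + j4.178 → |·| ≈ 4.296, ∠ ≈ 76.54°
pole (1 + j4178·0.1) = 1 + j417.8 → |·| ≈ 417.8, ∠ ≈ 89.86°
|L| = 200 · 4.296 / (417.8) ≈ 2.0565
Gain = 20 log₁₀(2.0565) ≈ 6.26 dB

6.3 dB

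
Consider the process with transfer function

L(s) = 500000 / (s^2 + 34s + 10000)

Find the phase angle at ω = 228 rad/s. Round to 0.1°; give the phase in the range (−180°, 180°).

At s = jω = j228:
quadratic: (j228)² + 34·j228 + 10000 = -41984 + j7752 → |·| ≈ 42694, ∠ ≈ 169.54°
∠L = 0.00° − 169.54° = -169.54°

-169.5°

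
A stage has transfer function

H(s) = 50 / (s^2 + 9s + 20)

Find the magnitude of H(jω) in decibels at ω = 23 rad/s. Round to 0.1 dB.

Substitute s = j23:
Numerator: 50 = 50 + j0
Denominator: (j23)^2 + 9(j23) + 20 = -509 + j207
|N| = √(50² + 0²) ≈ 50, ∠N ≈ 0.00°
|D| = √(509² + 207²) ≈ 549.48, ∠D ≈ 157.87°
|H| = 50 / 549.48 ≈ 0.090995
Gain = 20 log₁₀(0.090995) ≈ -20.82 dB

-20.8 dB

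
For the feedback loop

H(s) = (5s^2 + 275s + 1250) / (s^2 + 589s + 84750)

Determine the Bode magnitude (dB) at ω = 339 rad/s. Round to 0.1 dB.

Substitute s = j339:
Numerator: 5(j339)^2 + 275(j339) + 1250 = -573355 + j93225
Denominator: (j339)^2 + 589(j339) + 84750 = -30171 + j199671
|N| = √(573355² + 93225²) ≈ 5.8088e+05, ∠N ≈ 170.76°
|D| = √(30171² + 199671²) ≈ 2.0194e+05, ∠D ≈ 98.59°
|H| = 5.8088e+05 / 2.0194e+05 ≈ 2.8765
Gain = 20 log₁₀(2.8765) ≈ 9.18 dB

9.2 dB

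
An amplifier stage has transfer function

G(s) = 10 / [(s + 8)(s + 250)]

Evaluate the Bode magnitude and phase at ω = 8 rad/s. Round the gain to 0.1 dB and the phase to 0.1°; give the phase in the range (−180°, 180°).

At s = jω = j8:
pole (s+8): 8 + j8 → |·| = √(8²+8²) = √128 ≈ 11.314, ∠ = arctan(8/8) ≈ 45.00°
pole (s+250): 250 + j8 → |·| = √(250²+8²) = √62564 ≈ 250.13, ∠ = arctan(8/250) ≈ 1.83°
|G| = 10 / 2830 ≈ 0.0035336
Gain = 20 log₁₀(0.0035336) ≈ -49.04 dB
∠G = 0.00° − 46.83° = -46.83°

-49.0 dB, -46.8°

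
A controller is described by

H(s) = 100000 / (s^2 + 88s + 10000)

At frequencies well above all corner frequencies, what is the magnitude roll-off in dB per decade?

-40 dB/decade

Each pole contributes −20 dB/decade at high frequency; each zero contributes +20 dB/decade.
Net: 0 zero(s) − 2 pole(s) → -40 dB/decade.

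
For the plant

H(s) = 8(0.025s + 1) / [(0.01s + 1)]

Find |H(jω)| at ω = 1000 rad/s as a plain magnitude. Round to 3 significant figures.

At ω = 1000 rad/s:
zero (1 + j1000·0.025) = 1 + j25 → |·| ≈ 25.02, ∠ ≈ 87.71°
pole (1 + j1000·0.01) = 1 + j10 → |·| ≈ 10.05, ∠ ≈ 84.29°
|H| = 8 · 25.02 / (10.05) ≈ 19.916

19.9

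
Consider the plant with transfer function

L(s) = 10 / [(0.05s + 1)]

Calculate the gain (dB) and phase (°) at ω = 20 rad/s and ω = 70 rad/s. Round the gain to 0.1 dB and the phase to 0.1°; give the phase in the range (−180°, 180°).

At ω = 20 rad/s:
pole (1 + j20·0.05) = 1 + j1 → |·| ≈ 1.4142, ∠ ≈ 45.00°
|L| = 10 · 1 / (1.4142) ≈ 7.0711
Gain = 20 log₁₀(7.0711) ≈ 16.99 dB
∠L = (0°) − (45.00°) = -45.00°

At ω = 70 rad/s:
pole (1 + j70·0.05) = 1 + j3.5 → |·| ≈ 3.6401, ∠ ≈ 74.05°
|L| = 10 · 1 / (3.6401) ≈ 2.7472
Gain = 20 log₁₀(2.7472) ≈ 8.78 dB
∠L = (0°) − (74.05°) = -74.05°

ω = 20: 17.0 dB, -45.0°; ω = 70: 8.8 dB, -74.1°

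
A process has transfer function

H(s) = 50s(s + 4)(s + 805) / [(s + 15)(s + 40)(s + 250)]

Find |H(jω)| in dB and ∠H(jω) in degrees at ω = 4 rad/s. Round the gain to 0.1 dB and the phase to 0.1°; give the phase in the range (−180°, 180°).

At s = jω = j4:
zero (s+4): 4 + j4 → |·| = √(4²+4²) = √32 ≈ 5.6569, ∠ = arctan(4/4) ≈ 45.00°
zero (s+805): 805 + j4 → |·| = √(805²+4²) = √648041 ≈ 805.01, ∠ = arctan(4/805) ≈ 0.28°
zero at origin: s = j4 → |·| = 4, ∠ = 90.00°
pole (s+15): 15 + j4 → |·| = √(15²+4²) = √241 ≈ 15.524, ∠ = arctan(4/15) ≈ 14.93°
pole (s+40): 40 + j4 → |·| = √(40²+4²) = √1616 ≈ 40.2, ∠ = arctan(4/40) ≈ 5.71°
pole (s+250): 250 + j4 → |·| = √(250²+4²) = √62516 ≈ 250.03, ∠ = arctan(4/250) ≈ 0.92°
|H| = 50 · 18215 / 1.5603e+05 ≈ 5.837
Gain = 20 log₁₀(5.837) ≈ 15.32 dB
∠H = 135.28° − 21.56° = 113.72°

15.3 dB, 113.7°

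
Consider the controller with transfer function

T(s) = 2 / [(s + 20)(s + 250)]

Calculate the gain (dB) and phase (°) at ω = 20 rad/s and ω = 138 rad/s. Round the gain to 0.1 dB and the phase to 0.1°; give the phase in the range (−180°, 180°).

At s = jω = j20:
pole (s+20): 20 + j20 → |·| = √(20²+20²) = √800 ≈ 28.284, ∠ = arctan(20/20) ≈ 45.00°
pole (s+250): 250 + j20 → |·| = √(250²+20²) = √62900 ≈ 250.8, ∠ = arctan(20/250) ≈ 4.57°
|T| = 2 / 7093.6 ≈ 0.00028194
Gain = 20 log₁₀(0.00028194) ≈ -71.00 dB
∠T = 0.00° − 49.57° = -49.57°

At s = jω = j138:
pole (s+20): 20 + j138 → |·| = √(20²+138²) = √19444 ≈ 139.44, ∠ = arctan(138/20) ≈ 81.75°
pole (s+250): 250 + j138 → |·| = √(250²+138²) = √81544 ≈ 285.56, ∠ = arctan(138/250) ≈ 28.90°
|T| = 2 / 39818 ≈ 5.0229e-05
Gain = 20 log₁₀(5.0229e-05) ≈ -85.98 dB
∠T = 0.00° − 110.65° = -110.65°

ω = 20: -71.0 dB, -49.6°; ω = 138: -86.0 dB, -110.7°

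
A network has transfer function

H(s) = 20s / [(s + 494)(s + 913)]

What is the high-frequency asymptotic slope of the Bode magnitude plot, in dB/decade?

Each pole contributes −20 dB/decade at high frequency; each zero contributes +20 dB/decade.
Net: 1 zero(s) − 2 pole(s) → -20 dB/decade.

-20 dB/decade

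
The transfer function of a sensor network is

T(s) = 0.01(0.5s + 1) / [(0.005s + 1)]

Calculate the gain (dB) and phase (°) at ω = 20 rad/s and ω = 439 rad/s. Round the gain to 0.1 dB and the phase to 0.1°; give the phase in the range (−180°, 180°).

At ω = 20 rad/s:
zero (1 + j20·0.5) = 1 + j10 → |·| ≈ 10.05, ∠ ≈ 84.29°
pole (1 + j20·0.005) = 1 + j0.1 → |·| ≈ 1.005, ∠ ≈ 5.71°
|T| = 0.01 · 10.05 / (1.005) ≈ 0.1
Gain = 20 log₁₀(0.1) ≈ -20.00 dB
∠T = (84.29°) − (5.71°) = 78.58°

At ω = 439 rad/s:
zero (1 + j439·0.5) = 1 + j219.5 → |·| ≈ 219.5, ∠ ≈ 89.74°
pole (1 + j439·0.005) = 1 + j2.195 → |·| ≈ 2.4121, ∠ ≈ 65.51°
|T| = 0.01 · 219.5 / (2.4121) ≈ 0.91
Gain = 20 log₁₀(0.91) ≈ -0.82 dB
∠T = (89.74°) − (65.51°) = 24.23°

ω = 20: -20.0 dB, 78.6°; ω = 439: -0.8 dB, 24.2°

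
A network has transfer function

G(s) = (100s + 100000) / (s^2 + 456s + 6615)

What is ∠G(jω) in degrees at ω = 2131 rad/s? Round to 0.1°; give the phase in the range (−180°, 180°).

Substitute s = j2131:
Numerator: 100(j2131) + 100000 = 100000 + j213100
Denominator: (j2131)^2 + 456(j2131) + 6615 = -4534546 + j971736
|N| = √(100000² + 213100²) ≈ 2.354e+05, ∠N ≈ 64.86°
|D| = √(4534546² + 971736²) ≈ 4.6375e+06, ∠D ≈ 167.90°
∠G = 64.86° − 167.90° = -103.04°

-103.0°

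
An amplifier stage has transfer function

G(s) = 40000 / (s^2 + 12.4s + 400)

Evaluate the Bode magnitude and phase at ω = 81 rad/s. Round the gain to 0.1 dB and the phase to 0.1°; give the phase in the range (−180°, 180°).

At s = jω = j81:
quadratic: (j81)² + 12.4·j81 + 400 = -6161 + j1004.4 → |·| ≈ 6242.3, ∠ ≈ 170.74°
|G| = 40000 / 6242.3 ≈ 6.4079
Gain = 20 log₁₀(6.4079) ≈ 16.13 dB
∠G = 0.00° − 170.74° = -170.74°

16.1 dB, -170.7°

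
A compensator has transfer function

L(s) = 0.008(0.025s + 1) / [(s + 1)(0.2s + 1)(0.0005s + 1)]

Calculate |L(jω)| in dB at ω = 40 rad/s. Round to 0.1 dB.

At ω = 40 rad/s:
zero (1 + j40·0.025) = 1 + j1 → |·| ≈ 1.4142, ∠ ≈ 45.00°
pole (1 + j40·1) = 1 + j40 → |·| ≈ 40.012, ∠ ≈ 88.57°
pole (1 + j40·0.2) = 1 + j8 → |·| ≈ 8.0623, ∠ ≈ 82.87°
pole (1 + j40·0.0005) = 1 + j0.02 → |·| ≈ 1.0002, ∠ ≈ 1.15°
|L| = 0.008 · 1.4142 / (40.012 · 8.0623 · 1.0002) ≈ 3.5064e-05
Gain = 20 log₁₀(3.5064e-05) ≈ -89.10 dB

-89.1 dB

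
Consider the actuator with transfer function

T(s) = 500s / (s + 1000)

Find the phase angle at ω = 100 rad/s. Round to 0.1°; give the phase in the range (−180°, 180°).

84.3°

At s = jω = j100:
zero at origin: s = j100 → |·| = 100, ∠ = 90.00°
pole (s+1000): 1000 + j100 → |·| = √(1000²+100²) = √1010000 ≈ 1005, ∠ = arctan(100/1000) ≈ 5.71°
∠T = 90.00° − 5.71° = 84.29°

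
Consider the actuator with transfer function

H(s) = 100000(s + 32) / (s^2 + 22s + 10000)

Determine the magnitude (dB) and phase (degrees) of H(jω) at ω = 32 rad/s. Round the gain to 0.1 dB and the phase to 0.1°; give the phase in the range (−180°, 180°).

At s = jω = j32:
zero (s+32): 32 + j32 → |·| = √(32²+32²) = √2048 ≈ 45.255, ∠ = arctan(32/32) ≈ 45.00°
quadratic: (j32)² + 22·j32 + 10000 = 8976 + j704 → |·| ≈ 9003.6, ∠ ≈ 4.48°
|H| = 100000 · 45.255 / 9003.6 ≈ 502.63
Gain = 20 log₁₀(502.63) ≈ 54.02 dB
∠H = 45.00° − 4.48° = 40.52°

54.0 dB, 40.5°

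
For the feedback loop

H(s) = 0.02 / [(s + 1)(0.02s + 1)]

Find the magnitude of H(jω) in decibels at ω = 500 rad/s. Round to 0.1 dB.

At ω = 500 rad/s:
pole (1 + j500·1) = 1 + j500 → |·| ≈ 500, ∠ ≈ 89.89°
pole (1 + j500·0.02) = 1 + j10 → |·| ≈ 10.05, ∠ ≈ 84.29°
|H| = 0.02 · 1 / (500 · 10.05) ≈ 3.9801e-06
Gain = 20 log₁₀(3.9801e-06) ≈ -108.00 dB

-108.0 dB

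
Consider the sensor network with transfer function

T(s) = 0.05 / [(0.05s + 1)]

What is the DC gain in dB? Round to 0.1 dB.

-26.0 dB

T(0) = 0.05 · 1 / 1 = 0.05
20 log₁₀(0.05) ≈ -26.02 dB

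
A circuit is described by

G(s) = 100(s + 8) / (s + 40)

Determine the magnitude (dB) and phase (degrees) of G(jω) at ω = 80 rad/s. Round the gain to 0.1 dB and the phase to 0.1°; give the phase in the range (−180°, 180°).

At s = jω = j80:
zero (s+8): 8 + j80 → |·| = √(8²+80²) = √6464 ≈ 80.399, ∠ = arctan(80/8) ≈ 84.29°
pole (s+40): 40 + j80 → |·| = √(40²+80²) = √8000 ≈ 89.443, ∠ = arctan(80/40) ≈ 63.43°
|G| = 100 · 80.399 / 89.443 ≈ 89.889
Gain = 20 log₁₀(89.889) ≈ 39.07 dB
∠G = 84.29° − 63.43° = 20.86°

39.1 dB, 20.9°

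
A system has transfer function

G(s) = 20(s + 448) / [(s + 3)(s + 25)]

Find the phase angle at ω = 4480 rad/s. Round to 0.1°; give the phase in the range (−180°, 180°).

At s = jω = j4480:
zero (s+448): 448 + j4480 → |·| = √(448²+4480²) = √20271104 ≈ 4502.3, ∠ = arctan(4480/448) ≈ 84.29°
pole (s+3): 3 + j4480 → |·| = √(3²+4480²) = √20070409 ≈ 4480, ∠ = arctan(4480/3) ≈ 89.96°
pole (s+25): 25 + j4480 → |·| = √(25²+4480²) = √20071025 ≈ 4480.1, ∠ = arctan(4480/25) ≈ 89.68°
∠G = 84.29° − 179.64° = -95.35°

-95.4°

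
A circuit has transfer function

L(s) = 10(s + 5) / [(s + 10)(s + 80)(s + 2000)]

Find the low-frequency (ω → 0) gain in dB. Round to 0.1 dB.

L(0) = 10·5 / (10·80·2000) = 3.125e-05
20 log₁₀(3.125e-05) ≈ -90.10 dB

-90.1 dB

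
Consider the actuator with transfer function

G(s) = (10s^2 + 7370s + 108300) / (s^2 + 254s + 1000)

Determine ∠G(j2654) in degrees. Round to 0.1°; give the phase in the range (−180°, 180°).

Substitute s = j2654:
Numerator: 10(j2654)^2 + 7370(j2654) + 108300 = -70328860 + j19559980
Denominator: (j2654)^2 + 254(j2654) + 1000 = -7042716 + j674116
|N| = √(70328860² + 19559980²) ≈ 7.2998e+07, ∠N ≈ 164.46°
|D| = √(7042716² + 674116²) ≈ 7.0749e+06, ∠D ≈ 174.53°
∠G = 164.46° − 174.53° = -10.07°

-10.1°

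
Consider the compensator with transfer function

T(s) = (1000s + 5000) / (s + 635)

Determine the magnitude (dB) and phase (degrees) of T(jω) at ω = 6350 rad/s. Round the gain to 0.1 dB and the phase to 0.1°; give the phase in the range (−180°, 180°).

Substitute s = j6350:
Numerator: 1000(j6350) + 5000 = 5000 + j6350000
Denominator: (j6350) + 635 = 635 + j6350
|N| = √(5000² + 6350000²) ≈ 6.35e+06, ∠N ≈ 89.95°
|D| = √(635² + 6350²) ≈ 6381.7, ∠D ≈ 84.29°
|T| = 6.35e+06 / 6381.7 ≈ 995.03
Gain = 20 log₁₀(995.03) ≈ 59.96 dB
∠T = 89.95° − 84.29° = 5.66°

60.0 dB, 5.7°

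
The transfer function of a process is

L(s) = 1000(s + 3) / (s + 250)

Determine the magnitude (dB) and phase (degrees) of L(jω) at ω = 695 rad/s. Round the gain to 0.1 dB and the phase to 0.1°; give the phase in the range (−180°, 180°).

59.5 dB, 19.5°

At s = jω = j695:
zero (s+3): 3 + j695 → |·| = √(3²+695²) = √483034 ≈ 695.01, ∠ = arctan(695/3) ≈ 89.75°
pole (s+250): 250 + j695 → |·| = √(250²+695²) = √545525 ≈ 738.6, ∠ = arctan(695/250) ≈ 70.22°
|L| = 1000 · 695.01 / 738.6 ≈ 940.98
Gain = 20 log₁₀(940.98) ≈ 59.47 dB
∠L = 89.75° − 70.22° = 19.53°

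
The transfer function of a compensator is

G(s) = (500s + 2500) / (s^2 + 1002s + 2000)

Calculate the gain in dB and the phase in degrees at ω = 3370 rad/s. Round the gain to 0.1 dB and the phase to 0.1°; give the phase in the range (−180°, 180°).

-16.9 dB, -73.5°

Substitute s = j3370:
Numerator: 500(j3370) + 2500 = 2500 + j1685000
Denominator: (j3370)^2 + 1002(j3370) + 2000 = -11354900 + j3376740
|N| = √(2500² + 1685000²) ≈ 1.685e+06, ∠N ≈ 89.91°
|D| = √(11354900² + 3376740²) ≈ 1.1846e+07, ∠D ≈ 163.44°
|G| = 1.685e+06 / 1.1846e+07 ≈ 0.14224
Gain = 20 log₁₀(0.14224) ≈ -16.94 dB
∠G = 89.91° − 163.44° = -73.53°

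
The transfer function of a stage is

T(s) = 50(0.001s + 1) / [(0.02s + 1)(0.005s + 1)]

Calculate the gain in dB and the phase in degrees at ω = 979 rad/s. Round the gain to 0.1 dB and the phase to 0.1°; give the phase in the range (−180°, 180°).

At ω = 979 rad/s:
zero (1 + j979·0.001) = 1 + j0.979 → |·| ≈ 1.3994, ∠ ≈ 44.39°
pole (1 + j979·0.02) = 1 + j19.58 → |·| ≈ 19.606, ∠ ≈ 87.08°
pole (1 + j979·0.005) = 1 + j4.895 → |·| ≈ 4.9961, ∠ ≈ 78.45°
|T| = 50 · 1.3994 / (19.606 · 4.9961) ≈ 0.71432
Gain = 20 log₁₀(0.71432) ≈ -2.92 dB
∠T = (44.39°) − (87.08° + 78.45°) = -121.14°

-2.9 dB, -121.1°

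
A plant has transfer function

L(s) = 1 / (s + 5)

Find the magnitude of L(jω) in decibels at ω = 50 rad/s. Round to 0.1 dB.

At s = jω = j50:
pole (s+5): 5 + j50 → |·| = √(5²+50²) = √2525 ≈ 50.249, ∠ = arctan(50/5) ≈ 84.29°
|L| = 1 / 50.249 ≈ 0.019901
Gain = 20 log₁₀(0.019901) ≈ -34.02 dB

-34.0 dB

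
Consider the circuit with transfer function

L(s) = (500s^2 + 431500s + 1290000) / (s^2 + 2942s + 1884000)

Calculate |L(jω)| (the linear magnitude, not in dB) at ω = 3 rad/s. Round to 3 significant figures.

Substitute s = j3:
Numerator: 500(j3)^2 + 431500(j3) + 1290000 = 1285500 + j1294500
Denominator: (j3)^2 + 2942(j3) + 1884000 = 1883991 + j8826
|N| = √(1285500² + 1294500²) ≈ 1.8243e+06, ∠N ≈ 45.20°
|D| = √(1883991² + 8826²) ≈ 1.884e+06, ∠D ≈ 0.27°
|L| = 1.8243e+06 / 1.884e+06 ≈ 0.96831

0.968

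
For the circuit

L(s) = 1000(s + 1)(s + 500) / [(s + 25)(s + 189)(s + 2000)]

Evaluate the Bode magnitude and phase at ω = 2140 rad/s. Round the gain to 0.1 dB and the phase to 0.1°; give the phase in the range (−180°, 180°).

At s = jω = j2140:
zero (s+1): 1 + j2140 → |·| = √(1²+2140²) = √4579601 ≈ 2140, ∠ = arctan(2140/1) ≈ 89.97°
zero (s+500): 500 + j2140 → |·| = √(500²+2140²) = √4829600 ≈ 2197.6, ∠ = arctan(2140/500) ≈ 76.85°
pole (s+25): 25 + j2140 → |·| = √(25²+2140²) = √4580225 ≈ 2140.1, ∠ = arctan(2140/25) ≈ 89.33°
pole (s+189): 189 + j2140 → |·| = √(189²+2140²) = √4615321 ≈ 2148.3, ∠ = arctan(2140/189) ≈ 84.95°
pole (s+2000): 2000 + j2140 → |·| = √(2000²+2140²) = √8579600 ≈ 2929.1, ∠ = arctan(2140/2000) ≈ 46.94°
|L| = 1000 · 4.7029e+06 / 1.3467e+10 ≈ 0.34922
Gain = 20 log₁₀(0.34922) ≈ -9.14 dB
∠L = 166.82° − 221.22° = -54.40°

-9.1 dB, -54.4°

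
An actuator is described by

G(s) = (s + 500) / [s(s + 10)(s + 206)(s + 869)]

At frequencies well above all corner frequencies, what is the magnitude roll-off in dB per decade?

-60 dB/decade

Each pole contributes −20 dB/decade at high frequency; each zero contributes +20 dB/decade.
Net: 1 zero(s) − 4 pole(s) → -60 dB/decade.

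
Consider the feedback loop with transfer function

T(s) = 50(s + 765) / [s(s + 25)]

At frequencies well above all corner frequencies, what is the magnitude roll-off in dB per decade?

Each pole contributes −20 dB/decade at high frequency; each zero contributes +20 dB/decade.
Net: 1 zero(s) − 2 pole(s) → -20 dB/decade.

-20 dB/decade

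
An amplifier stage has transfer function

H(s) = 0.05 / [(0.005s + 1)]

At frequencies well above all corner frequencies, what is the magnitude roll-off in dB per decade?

-20 dB/decade

Each pole contributes −20 dB/decade at high frequency; each zero contributes +20 dB/decade.
Net: 0 zero(s) − 1 pole(s) → -20 dB/decade.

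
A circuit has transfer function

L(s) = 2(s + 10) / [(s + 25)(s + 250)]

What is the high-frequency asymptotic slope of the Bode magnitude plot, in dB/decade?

Each pole contributes −20 dB/decade at high frequency; each zero contributes +20 dB/decade.
Net: 1 zero(s) − 2 pole(s) → -20 dB/decade.

-20 dB/decade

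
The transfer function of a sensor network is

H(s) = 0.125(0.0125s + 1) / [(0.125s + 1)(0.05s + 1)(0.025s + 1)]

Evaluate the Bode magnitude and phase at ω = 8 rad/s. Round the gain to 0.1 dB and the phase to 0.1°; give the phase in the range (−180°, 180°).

-21.8 dB, -72.4°

At ω = 8 rad/s:
zero (1 + j8·0.0125) = 1 + j0.1 → |·| ≈ 1.005, ∠ ≈ 5.71°
pole (1 + j8·0.125) = 1 + j1 → |·| ≈ 1.4142, ∠ ≈ 45.00°
pole (1 + j8·0.05) = 1 + j0.4 → |·| ≈ 1.077, ∠ ≈ 21.80°
pole (1 + j8·0.025) = 1 + j0.2 → |·| ≈ 1.0198, ∠ ≈ 11.31°
|H| = 0.125 · 1.005 / (1.4142 · 1.077 · 1.0198) ≈ 0.080879
Gain = 20 log₁₀(0.080879) ≈ -21.84 dB
∠H = (5.71°) − (45.00° + 21.80° + 11.31°) = -72.40°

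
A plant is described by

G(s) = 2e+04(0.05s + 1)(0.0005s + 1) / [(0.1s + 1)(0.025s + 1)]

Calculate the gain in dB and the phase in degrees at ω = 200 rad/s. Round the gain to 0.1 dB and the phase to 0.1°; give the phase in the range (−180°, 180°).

At ω = 200 rad/s:
zero (1 + j200·0.05) = 1 + j10 → |·| ≈ 10.05, ∠ ≈ 84.29°
zero (1 + j200·0.0005) = 1 + j0.1 → |·| ≈ 1.005, ∠ ≈ 5.71°
pole (1 + j200·0.1) = 1 + j20 → |·| ≈ 20.025, ∠ ≈ 87.14°
pole (1 + j200·0.025) = 1 + j5 → |·| ≈ 5.099, ∠ ≈ 78.69°
|G| = 2e+04 · 10.05 · 1.005 / (20.025 · 5.099) ≈ 1978.4
Gain = 20 log₁₀(1978.4) ≈ 65.93 dB
∠G = (84.29° + 5.71°) − (87.14° + 78.69°) = -75.83°

65.9 dB, -75.8°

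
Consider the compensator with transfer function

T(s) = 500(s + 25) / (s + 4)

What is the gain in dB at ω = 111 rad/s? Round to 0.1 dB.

At s = jω = j111:
zero (s+25): 25 + j111 → |·| = √(25²+111²) = √12946 ≈ 113.78, ∠ = arctan(111/25) ≈ 77.31°
pole (s+4): 4 + j111 → |·| = √(4²+111²) = √12337 ≈ 111.07, ∠ = arctan(111/4) ≈ 87.94°
|T| = 500 · 113.78 / 111.07 ≈ 512.2
Gain = 20 log₁₀(512.2) ≈ 54.19 dB

54.2 dB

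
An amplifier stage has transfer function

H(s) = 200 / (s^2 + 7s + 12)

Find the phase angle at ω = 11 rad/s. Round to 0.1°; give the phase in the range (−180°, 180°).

-144.8°

Substitute s = j11:
Numerator: 200 = 200 + j0
Denominator: (j11)^2 + 7(j11) + 12 = -109 + j77
|N| = √(200² + 0²) ≈ 200, ∠N ≈ 0.00°
|D| = √(109² + 77²) ≈ 133.45, ∠D ≈ 144.76°
∠H = 0.00° − 144.76° = -144.76°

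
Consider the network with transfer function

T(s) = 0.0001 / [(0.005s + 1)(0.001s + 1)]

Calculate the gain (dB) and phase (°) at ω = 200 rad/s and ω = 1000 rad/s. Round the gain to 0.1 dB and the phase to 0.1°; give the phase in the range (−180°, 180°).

ω = 200: -83.2 dB, -56.3°; ω = 1000: -97.2 dB, -123.7°

At ω = 200 rad/s:
pole (1 + j200·0.005) = 1 + j1 → |·| ≈ 1.4142, ∠ ≈ 45.00°
pole (1 + j200·0.001) = 1 + j0.2 → |·| ≈ 1.0198, ∠ ≈ 11.31°
|T| = 0.0001 · 1 / (1.4142 · 1.0198) ≈ 6.9338e-05
Gain = 20 log₁₀(6.9338e-05) ≈ -83.18 dB
∠T = (0°) − (45.00° + 11.31°) = -56.31°

At ω = 1000 rad/s:
pole (1 + j1000·0.005) = 1 + j5 → |·| ≈ 5.099, ∠ ≈ 78.69°
pole (1 + j1000·0.001) = 1 + j1 → |·| ≈ 1.4142, ∠ ≈ 45.00°
|T| = 0.0001 · 1 / (5.099 · 1.4142) ≈ 1.3868e-05
Gain = 20 log₁₀(1.3868e-05) ≈ -97.16 dB
∠T = (0°) − (78.69° + 45.00°) = -123.69°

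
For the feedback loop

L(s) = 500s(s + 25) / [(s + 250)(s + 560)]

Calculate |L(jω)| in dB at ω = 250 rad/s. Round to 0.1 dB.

At s = jω = j250:
zero (s+25): 25 + j250 → |·| = √(25²+250²) = √63125 ≈ 251.25, ∠ = arctan(250/25) ≈ 84.29°
zero at origin: s = j250 → |·| = 250, ∠ = 90.00°
pole (s+250): 250 + j250 → |·| = √(250²+250²) = √125000 ≈ 353.55, ∠ = arctan(250/250) ≈ 45.00°
pole (s+560): 560 + j250 → |·| = √(560²+250²) = √376100 ≈ 613.27, ∠ = arctan(250/560) ≈ 24.06°
|L| = 500 · 62812 / 2.1682e+05 ≈ 144.85
Gain = 20 log₁₀(144.85) ≈ 43.22 dB

43.2 dB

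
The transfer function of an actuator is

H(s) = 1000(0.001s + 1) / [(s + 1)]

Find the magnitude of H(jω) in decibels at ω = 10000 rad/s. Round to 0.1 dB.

At ω = 10000 rad/s:
zero (1 + j10000·0.001) = 1 + j10 → |·| ≈ 10.05, ∠ ≈ 84.29°
pole (1 + j10000·1) = 1 + j10000 → |·| ≈ 10000, ∠ ≈ 89.99°
|H| = 1000 · 10.05 / (10000) ≈ 1.005
Gain = 20 log₁₀(1.005) ≈ 0.04 dB

0.0 dB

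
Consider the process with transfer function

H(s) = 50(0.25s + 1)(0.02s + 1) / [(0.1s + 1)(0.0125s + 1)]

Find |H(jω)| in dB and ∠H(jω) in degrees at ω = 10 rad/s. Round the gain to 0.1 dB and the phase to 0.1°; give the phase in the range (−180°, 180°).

At ω = 10 rad/s:
zero (1 + j10·0.25) = 1 + j2.5 → |·| ≈ 2.6926, ∠ ≈ 68.20°
zero (1 + j10·0.02) = 1 + j0.2 → |·| ≈ 1.0198, ∠ ≈ 11.31°
pole (1 + j10·0.1) = 1 + j1 → |·| ≈ 1.4142, ∠ ≈ 45.00°
pole (1 + j10·0.0125) = 1 + j0.125 → |·| ≈ 1.0078, ∠ ≈ 7.13°
|H| = 50 · 2.6926 · 1.0198 / (1.4142 · 1.0078) ≈ 96.332
Gain = 20 log₁₀(96.332) ≈ 39.68 dB
∠H = (68.20° + 11.31°) − (45.00° + 7.13°) = 27.38°

39.7 dB, 27.4°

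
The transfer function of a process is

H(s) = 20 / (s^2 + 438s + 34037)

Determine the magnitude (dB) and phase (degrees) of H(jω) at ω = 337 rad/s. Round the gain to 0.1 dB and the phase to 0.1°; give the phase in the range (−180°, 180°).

-78.5 dB, -118.3°

Substitute s = j337:
Numerator: 20 = 20 + j0
Denominator: (j337)^2 + 438(j337) + 34037 = -79532 + j147606
|N| = √(20² + 0²) ≈ 20, ∠N ≈ 0.00°
|D| = √(79532² + 147606²) ≈ 1.6767e+05, ∠D ≈ 118.32°
|H| = 20 / 1.6767e+05 ≈ 0.00011928
Gain = 20 log₁₀(0.00011928) ≈ -78.47 dB
∠H = 0.00° − 118.32° = -118.32°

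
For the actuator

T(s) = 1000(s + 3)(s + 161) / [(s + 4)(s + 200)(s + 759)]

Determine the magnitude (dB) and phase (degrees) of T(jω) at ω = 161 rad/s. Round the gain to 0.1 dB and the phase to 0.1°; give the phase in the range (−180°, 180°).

At s = jω = j161:
zero (s+3): 3 + j161 → |·| = √(3²+161²) = √25930 ≈ 161.03, ∠ = arctan(161/3) ≈ 88.93°
zero (s+161): 161 + j161 → |·| = √(161²+161²) = √51842 ≈ 227.69, ∠ = arctan(161/161) ≈ 45.00°
pole (s+4): 4 + j161 → |·| = √(4²+161²) = √25937 ≈ 161.05, ∠ = arctan(161/4) ≈ 88.58°
pole (s+200): 200 + j161 → |·| = √(200²+161²) = √65921 ≈ 256.75, ∠ = arctan(161/200) ≈ 38.83°
pole (s+759): 759 + j161 → |·| = √(759²+161²) = √602002 ≈ 775.89, ∠ = arctan(161/759) ≈ 11.98°
|T| = 1000 · 36665 / 3.2083e+07 ≈ 1.1428
Gain = 20 log₁₀(1.1428) ≈ 1.16 dB
∠T = 133.93° − 139.39° = -5.46°

1.2 dB, -5.5°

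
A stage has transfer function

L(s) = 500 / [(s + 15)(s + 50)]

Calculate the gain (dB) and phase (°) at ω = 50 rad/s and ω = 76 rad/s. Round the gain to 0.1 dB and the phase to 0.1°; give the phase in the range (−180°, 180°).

ω = 50: -17.4 dB, -118.3°; ω = 76: -23.0 dB, -135.5°

At s = jω = j50:
pole (s+15): 15 + j50 → |·| = √(15²+50²) = √2725 ≈ 52.202, ∠ = arctan(50/15) ≈ 73.30°
pole (s+50): 50 + j50 → |·| = √(50²+50²) = √5000 ≈ 70.711, ∠ = arctan(50/50) ≈ 45.00°
|L| = 500 / 3691.3 ≈ 0.13545
Gain = 20 log₁₀(0.13545) ≈ -17.36 dB
∠L = 0.00° − 118.30° = -118.30°

At s = jω = j76:
pole (s+15): 15 + j76 → |·| = √(15²+76²) = √6001 ≈ 77.466, ∠ = arctan(76/15) ≈ 78.84°
pole (s+50): 50 + j76 → |·| = √(50²+76²) = √8276 ≈ 90.973, ∠ = arctan(76/50) ≈ 56.66°
|L| = 500 / 7047.3 ≈ 0.070949
Gain = 20 log₁₀(0.070949) ≈ -22.98 dB
∠L = 0.00° − 135.50° = -135.50°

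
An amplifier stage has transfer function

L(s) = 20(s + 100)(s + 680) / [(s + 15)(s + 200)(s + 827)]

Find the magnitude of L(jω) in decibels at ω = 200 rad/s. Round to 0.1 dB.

-23.7 dB

At s = jω = j200:
zero (s+100): 100 + j200 → |·| = √(100²+200²) = √50000 ≈ 223.61, ∠ = arctan(200/100) ≈ 63.43°
zero (s+680): 680 + j200 → |·| = √(680²+200²) = √502400 ≈ 708.8, ∠ = arctan(200/680) ≈ 16.39°
pole (s+15): 15 + j200 → |·| = √(15²+200²) = √40225 ≈ 200.56, ∠ = arctan(200/15) ≈ 85.71°
pole (s+200): 200 + j200 → |·| = √(200²+200²) = √80000 ≈ 282.84, ∠ = arctan(200/200) ≈ 45.00°
pole (s+827): 827 + j200 → |·| = √(827²+200²) = √723929 ≈ 850.84, ∠ = arctan(200/827) ≈ 13.60°
|L| = 20 · 1.5849e+05 / 4.8265e+07 ≈ 0.065675
Gain = 20 log₁₀(0.065675) ≈ -23.65 dB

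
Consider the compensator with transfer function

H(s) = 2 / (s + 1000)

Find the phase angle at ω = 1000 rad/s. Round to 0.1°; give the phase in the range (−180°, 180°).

Substitute s = j1000:
Numerator: 2 = 2 + j0
Denominator: (j1000) + 1000 = 1000 + j1000
|N| = √(2² + 0²) ≈ 2, ∠N ≈ 0.00°
|D| = √(1000² + 1000²) ≈ 1414.2, ∠D ≈ 45.00°
∠H = 0.00° − 45.00° = -45.00°

-45.0°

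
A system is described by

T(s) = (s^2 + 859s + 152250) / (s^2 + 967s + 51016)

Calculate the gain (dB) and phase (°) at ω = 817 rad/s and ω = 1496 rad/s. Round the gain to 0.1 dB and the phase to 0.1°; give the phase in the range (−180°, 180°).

ω = 817: -1.2 dB, -1.7°; ω = 1496: -0.6 dB, 1.8°

Substitute s = j817:
Numerator: (j817)^2 + 859(j817) + 152250 = -515239 + j701803
Denominator: (j817)^2 + 967(j817) + 51016 = -616473 + j790039
|N| = √(515239² + 701803²) ≈ 8.7063e+05, ∠N ≈ 126.28°
|D| = √(616473² + 790039²) ≈ 1.0021e+06, ∠D ≈ 127.97°
|T| = 8.7063e+05 / 1.0021e+06 ≈ 0.86881
Gain = 20 log₁₀(0.86881) ≈ -1.22 dB
∠T = 126.28° − 127.97° = -1.69°

Substitute s = j1496:
Numerator: (j1496)^2 + 859(j1496) + 152250 = -2085766 + j1285064
Denominator: (j1496)^2 + 967(j1496) + 51016 = -2187000 + j1446632
|N| = √(2085766² + 1285064²) ≈ 2.4499e+06, ∠N ≈ 148.36°
|D| = √(2187000² + 1446632²) ≈ 2.6222e+06, ∠D ≈ 146.52°
|T| = 2.4499e+06 / 2.6222e+06 ≈ 0.93429
Gain = 20 log₁₀(0.93429) ≈ -0.59 dB
∠T = 148.36° − 146.52° = 1.84°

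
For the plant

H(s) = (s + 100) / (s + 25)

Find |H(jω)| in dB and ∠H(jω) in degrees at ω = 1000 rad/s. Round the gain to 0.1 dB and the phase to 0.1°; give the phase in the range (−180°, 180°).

Substitute s = j1000:
Numerator: (j1000) + 100 = 100 + j1000
Denominator: (j1000) + 25 = 25 + j1000
|N| = √(100² + 1000²) ≈ 1005, ∠N ≈ 84.29°
|D| = √(25² + 1000²) ≈ 1000.3, ∠D ≈ 88.57°
|H| = 1005 / 1000.3 ≈ 1.0047
Gain = 20 log₁₀(1.0047) ≈ 0.04 dB
∠H = 84.29° − 88.57° = -4.28°

0.0 dB, -4.3°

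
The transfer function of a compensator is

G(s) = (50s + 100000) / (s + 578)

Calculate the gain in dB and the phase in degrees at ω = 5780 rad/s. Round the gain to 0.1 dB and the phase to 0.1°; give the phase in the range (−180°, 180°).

34.4 dB, -13.4°

Substitute s = j5780:
Numerator: 50(j5780) + 100000 = 100000 + j289000
Denominator: (j5780) + 578 = 578 + j5780
|N| = √(100000² + 289000²) ≈ 3.0581e+05, ∠N ≈ 70.91°
|D| = √(578² + 5780²) ≈ 5808.8, ∠D ≈ 84.29°
|G| = 3.0581e+05 / 5808.8 ≈ 52.646
Gain = 20 log₁₀(52.646) ≈ 34.43 dB
∠G = 70.91° − 84.29° = -13.38°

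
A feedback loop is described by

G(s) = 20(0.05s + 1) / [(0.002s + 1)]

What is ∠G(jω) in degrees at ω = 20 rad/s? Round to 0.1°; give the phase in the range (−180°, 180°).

42.7°

At ω = 20 rad/s:
zero (1 + j20·0.05) = 1 + j1 → |·| ≈ 1.4142, ∠ ≈ 45.00°
pole (1 + j20·0.002) = 1 + j0.04 → |·| ≈ 1.0008, ∠ ≈ 2.29°
∠G = (45.00°) − (2.29°) = 42.71°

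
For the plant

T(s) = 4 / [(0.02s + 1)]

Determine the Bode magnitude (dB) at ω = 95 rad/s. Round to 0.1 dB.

At ω = 95 rad/s:
pole (1 + j95·0.02) = 1 + j1.9 → |·| ≈ 2.1471, ∠ ≈ 62.24°
|T| = 4 · 1 / (2.1471) ≈ 1.863
Gain = 20 log₁₀(1.863) ≈ 5.40 dB

5.4 dB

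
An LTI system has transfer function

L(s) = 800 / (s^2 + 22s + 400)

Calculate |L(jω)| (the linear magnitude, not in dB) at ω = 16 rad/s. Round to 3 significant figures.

At s = jω = j16:
quadratic: (j16)² + 22·j16 + 400 = 144 + j352 → |·| ≈ 380.32, ∠ ≈ 67.75°
|L| = 800 / 380.32 ≈ 2.1035

2.10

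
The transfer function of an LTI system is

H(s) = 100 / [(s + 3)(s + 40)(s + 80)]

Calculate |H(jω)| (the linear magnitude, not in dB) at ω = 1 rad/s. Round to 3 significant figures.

At s = jω = j1:
pole (s+3): 3 + j1 → |·| = √(3²+1²) = √10 ≈ 3.1623, ∠ = arctan(1/3) ≈ 18.43°
pole (s+40): 40 + j1 → |·| = √(40²+1²) = √1601 ≈ 40.012, ∠ = arctan(1/40) ≈ 1.43°
pole (s+80): 80 + j1 → |·| = √(80²+1²) = √6401 ≈ 80.006, ∠ = arctan(1/80) ≈ 0.72°
|H| = 100 / 10123 ≈ 0.0098785

0.00988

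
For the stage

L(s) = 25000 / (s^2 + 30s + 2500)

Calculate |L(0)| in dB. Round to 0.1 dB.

20.0 dB

L(0) = 25000 / 2500 = 10
20 log₁₀(10) ≈ 20.00 dB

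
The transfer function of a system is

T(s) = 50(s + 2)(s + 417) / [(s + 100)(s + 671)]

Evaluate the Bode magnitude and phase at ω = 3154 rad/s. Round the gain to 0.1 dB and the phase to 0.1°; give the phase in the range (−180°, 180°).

At s = jω = j3154:
zero (s+2): 2 + j3154 → |·| = √(2²+3154²) = √9947720 ≈ 3154, ∠ = arctan(3154/2) ≈ 89.96°
zero (s+417): 417 + j3154 → |·| = √(417²+3154²) = √10121605 ≈ 3181.4, ∠ = arctan(3154/417) ≈ 82.47°
pole (s+100): 100 + j3154 → |·| = √(100²+3154²) = √9957716 ≈ 3155.6, ∠ = arctan(3154/100) ≈ 88.18°
pole (s+671): 671 + j3154 → |·| = √(671²+3154²) = √10397957 ≈ 3224.6, ∠ = arctan(3154/671) ≈ 77.99°
|T| = 50 · 1.0034e+07 / 1.0176e+07 ≈ 49.302
Gain = 20 log₁₀(49.302) ≈ 33.86 dB
∠T = 172.43° − 166.17° = 6.26°

33.9 dB, 6.3°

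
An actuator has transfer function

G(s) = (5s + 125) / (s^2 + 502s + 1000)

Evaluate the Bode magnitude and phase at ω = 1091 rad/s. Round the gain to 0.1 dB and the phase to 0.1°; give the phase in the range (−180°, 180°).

-47.6 dB, -66.6°

Substitute s = j1091:
Numerator: 5(j1091) + 125 = 125 + j5455
Denominator: (j1091)^2 + 502(j1091) + 1000 = -1189281 + j547682
|N| = √(125² + 5455²) ≈ 5456.4, ∠N ≈ 88.69°
|D| = √(1189281² + 547682²) ≈ 1.3093e+06, ∠D ≈ 155.27°
|G| = 5456.4 / 1.3093e+06 ≈ 0.0041674
Gain = 20 log₁₀(0.0041674) ≈ -47.60 dB
∠G = 88.69° − 155.27° = -66.58°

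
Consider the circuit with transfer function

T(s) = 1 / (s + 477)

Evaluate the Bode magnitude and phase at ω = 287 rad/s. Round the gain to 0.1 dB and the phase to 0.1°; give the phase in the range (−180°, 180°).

Substitute s = j287:
Numerator: 1 = 1 + j0
Denominator: (j287) + 477 = 477 + j287
|N| = √(1² + 0²) ≈ 1, ∠N ≈ 0.00°
|D| = √(477² + 287²) ≈ 556.68, ∠D ≈ 31.03°
|T| = 1 / 556.68 ≈ 0.0017964
Gain = 20 log₁₀(0.0017964) ≈ -54.91 dB
∠T = 0.00° − 31.03° = -31.03°

-54.9 dB, -31.0°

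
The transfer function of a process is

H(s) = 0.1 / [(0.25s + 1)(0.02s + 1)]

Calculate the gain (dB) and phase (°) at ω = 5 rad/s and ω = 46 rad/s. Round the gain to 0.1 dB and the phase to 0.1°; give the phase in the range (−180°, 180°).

ω = 5: -24.1 dB, -57.1°; ω = 46: -43.9 dB, -127.6°

At ω = 5 rad/s:
pole (1 + j5·0.25) = 1 + j1.25 → |·| ≈ 1.6008, ∠ ≈ 51.34°
pole (1 + j5·0.02) = 1 + j0.1 → |·| ≈ 1.005, ∠ ≈ 5.71°
|H| = 0.1 · 1 / (1.6008 · 1.005) ≈ 0.062158
Gain = 20 log₁₀(0.062158) ≈ -24.13 dB
∠H = (0°) − (51.34° + 5.71°) = -57.05°

At ω = 46 rad/s:
pole (1 + j46·0.25) = 1 + j11.5 → |·| ≈ 11.543, ∠ ≈ 85.03°
pole (1 + j46·0.02) = 1 + j0.92 → |·| ≈ 1.3588, ∠ ≈ 42.61°
|H| = 0.1 · 1 / (11.543 · 1.3588) ≈ 0.0063757
Gain = 20 log₁₀(0.0063757) ≈ -43.91 dB
∠H = (0°) − (85.03° + 42.61°) = -127.64°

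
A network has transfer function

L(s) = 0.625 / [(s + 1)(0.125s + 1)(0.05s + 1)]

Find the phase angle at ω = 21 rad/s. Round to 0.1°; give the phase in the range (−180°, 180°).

At ω = 21 rad/s:
pole (1 + j21·1) = 1 + j21 → |·| ≈ 21.024, ∠ ≈ 87.27°
pole (1 + j21·0.125) = 1 + j2.625 → |·| ≈ 2.809, ∠ ≈ 69.15°
pole (1 + j21·0.05) = 1 + j1.05 → |·| ≈ 1.45, ∠ ≈ 46.40°
∠L = (0°) − (87.27° + 69.15° + 46.40°) = -202.82° ≡ 157.18° (principal value)

157.2°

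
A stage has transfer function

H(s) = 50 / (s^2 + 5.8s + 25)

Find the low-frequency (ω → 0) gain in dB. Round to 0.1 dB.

H(0) = 50 / 25 = 2
20 log₁₀(2) ≈ 6.02 dB

6.0 dB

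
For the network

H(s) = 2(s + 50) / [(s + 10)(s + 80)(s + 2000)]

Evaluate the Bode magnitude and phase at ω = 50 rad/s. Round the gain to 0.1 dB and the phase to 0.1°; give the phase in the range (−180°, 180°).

At s = jω = j50:
zero (s+50): 50 + j50 → |·| = √(50²+50²) = √5000 ≈ 70.711, ∠ = arctan(50/50) ≈ 45.00°
pole (s+10): 10 + j50 → |·| = √(10²+50²) = √2600 ≈ 50.99, ∠ = arctan(50/10) ≈ 78.69°
pole (s+80): 80 + j50 → |·| = √(80²+50²) = √8900 ≈ 94.34, ∠ = arctan(50/80) ≈ 32.01°
pole (s+2000): 2000 + j50 → |·| = √(2000²+50²) = √4002500 ≈ 2000.6, ∠ = arctan(50/2000) ≈ 1.43°
|H| = 2 · 70.711 / 9.6237e+06 ≈ 1.4695e-05
Gain = 20 log₁₀(1.4695e-05) ≈ -96.66 dB
∠H = 45.00° − 112.13° = -67.13°

-96.7 dB, -67.1°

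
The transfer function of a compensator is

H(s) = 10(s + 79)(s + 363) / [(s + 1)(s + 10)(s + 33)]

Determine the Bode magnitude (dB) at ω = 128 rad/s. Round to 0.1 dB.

-11.5 dB

At s = jω = j128:
zero (s+79): 79 + j128 → |·| = √(79²+128²) = √22625 ≈ 150.42, ∠ = arctan(128/79) ≈ 58.32°
zero (s+363): 363 + j128 → |·| = √(363²+128²) = √148153 ≈ 384.91, ∠ = arctan(128/363) ≈ 19.42°
pole (s+1): 1 + j128 → |·| = √(1²+128²) = √16385 ≈ 128, ∠ = arctan(128/1) ≈ 89.55°
pole (s+10): 10 + j128 → |·| = √(10²+128²) = √16484 ≈ 128.39, ∠ = arctan(128/10) ≈ 85.53°
pole (s+33): 33 + j128 → |·| = √(33²+128²) = √17473 ≈ 132.19, ∠ = arctan(128/33) ≈ 75.54°
|H| = 10 · 57898 / 2.1724e+06 ≈ 0.26652
Gain = 20 log₁₀(0.26652) ≈ -11.49 dB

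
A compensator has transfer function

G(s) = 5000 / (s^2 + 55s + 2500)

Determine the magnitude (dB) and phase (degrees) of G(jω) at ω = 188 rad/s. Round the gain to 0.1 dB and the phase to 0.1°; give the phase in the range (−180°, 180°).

At s = jω = j188:
quadratic: (j188)² + 55·j188 + 2500 = -32844 + j10340 → |·| ≈ 34433, ∠ ≈ 162.52°
|G| = 5000 / 34433 ≈ 0.14521
Gain = 20 log₁₀(0.14521) ≈ -16.76 dB
∠G = 0.00° − 162.52° = -162.52°

-16.8 dB, -162.5°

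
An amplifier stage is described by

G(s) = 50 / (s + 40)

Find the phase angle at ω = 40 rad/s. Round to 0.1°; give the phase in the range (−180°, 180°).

At s = jω = j40:
pole (s+40): 40 + j40 → |·| = √(40²+40²) = √3200 ≈ 56.569, ∠ = arctan(40/40) ≈ 45.00°
∠G = 0.00° − 45.00° = -45.00°

-45.0°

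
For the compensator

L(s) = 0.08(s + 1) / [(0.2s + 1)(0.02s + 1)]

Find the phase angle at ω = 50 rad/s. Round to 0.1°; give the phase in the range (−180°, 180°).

At ω = 50 rad/s:
zero (1 + j50·1) = 1 + j50 → |·| ≈ 50.01, ∠ ≈ 88.85°
pole (1 + j50·0.2) = 1 + j10 → |·| ≈ 10.05, ∠ ≈ 84.29°
pole (1 + j50·0.02) = 1 + j1 → |·| ≈ 1.4142, ∠ ≈ 45.00°
∠L = (88.85°) − (84.29° + 45.00°) = -40.44°

-40.4°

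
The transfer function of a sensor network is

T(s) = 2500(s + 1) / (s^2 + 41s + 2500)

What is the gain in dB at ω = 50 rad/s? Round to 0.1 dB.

35.7 dB

At s = jω = j50:
zero (s+1): 1 + j50 → |·| = √(1²+50²) = √2501 ≈ 50.01, ∠ = arctan(50/1) ≈ 88.85°
quadratic: (j50)² + 41·j50 + 2500 = 0 + j2050 → |·| ≈ 2050, ∠ ≈ 90.00°
|T| = 2500 · 50.01 / 2050 ≈ 60.988
Gain = 20 log₁₀(60.988) ≈ 35.70 dB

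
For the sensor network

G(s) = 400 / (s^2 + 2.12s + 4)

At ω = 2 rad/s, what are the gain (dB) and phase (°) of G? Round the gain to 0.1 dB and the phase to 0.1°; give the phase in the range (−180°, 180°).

At s = jω = j2:
quadratic: (j2)² + 2.12·j2 + 4 = 0 + j4.24 → |·| ≈ 4.24, ∠ ≈ 90.00°
|G| = 400 / 4.24 ≈ 94.34
Gain = 20 log₁₀(94.34) ≈ 39.49 dB
∠G = 0.00° − 90.00° = -90.00°

39.5 dB, -90.0°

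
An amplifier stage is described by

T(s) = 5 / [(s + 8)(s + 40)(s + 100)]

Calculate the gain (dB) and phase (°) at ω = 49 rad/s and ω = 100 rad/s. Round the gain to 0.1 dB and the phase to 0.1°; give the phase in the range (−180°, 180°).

At s = jω = j49:
pole (s+8): 8 + j49 → |·| = √(8²+49²) = √2465 ≈ 49.649, ∠ = arctan(49/8) ≈ 80.73°
pole (s+40): 40 + j49 → |·| = √(40²+49²) = √4001 ≈ 63.253, ∠ = arctan(49/40) ≈ 50.77°
pole (s+100): 100 + j49 → |·| = √(100²+49²) = √12401 ≈ 111.36, ∠ = arctan(49/100) ≈ 26.10°
|T| = 5 / 3.4972e+05 ≈ 1.4297e-05
Gain = 20 log₁₀(1.4297e-05) ≈ -96.90 dB
∠T = 0.00° − 157.60° = -157.60°

At s = jω = j100:
pole (s+8): 8 + j100 → |·| = √(8²+100²) = √10064 ≈ 100.32, ∠ = arctan(100/8) ≈ 85.43°
pole (s+40): 40 + j100 → |·| = √(40²+100²) = √11600 ≈ 107.7, ∠ = arctan(100/40) ≈ 68.20°
pole (s+100): 100 + j100 → |·| = √(100²+100²) = √20000 ≈ 141.42, ∠ = arctan(100/100) ≈ 45.00°
|T| = 5 / 1.528e+06 ≈ 3.2723e-06
Gain = 20 log₁₀(3.2723e-06) ≈ -109.70 dB
∠T = 0.00° − 198.63° = -198.63° ≡ 161.37° (principal value)

ω = 49: -96.9 dB, -157.6°; ω = 100: -109.7 dB, 161.4°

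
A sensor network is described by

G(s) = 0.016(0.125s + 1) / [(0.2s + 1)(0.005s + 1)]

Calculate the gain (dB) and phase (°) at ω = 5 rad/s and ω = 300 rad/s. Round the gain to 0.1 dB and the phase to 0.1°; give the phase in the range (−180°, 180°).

At ω = 5 rad/s:
zero (1 + j5·0.125) = 1 + j0.625 → |·| ≈ 1.1792, ∠ ≈ 32.01°
pole (1 + j5·0.2) = 1 + j1 → |·| ≈ 1.4142, ∠ ≈ 45.00°
pole (1 + j5·0.005) = 1 + j0.025 → |·| ≈ 1.0003, ∠ ≈ 1.43°
|G| = 0.016 · 1.1792 / (1.4142 · 1.0003) ≈ 0.013337
Gain = 20 log₁₀(0.013337) ≈ -37.50 dB
∠G = (32.01°) − (45.00° + 1.43°) = -14.42°

At ω = 300 rad/s:
zero (1 + j300·0.125) = 1 + j37.5 → |·| ≈ 37.513, ∠ ≈ 88.47°
pole (1 + j300·0.2) = 1 + j60 → |·| ≈ 60.008, ∠ ≈ 89.05°
pole (1 + j300·0.005) = 1 + j1.5 → |·| ≈ 1.8028, ∠ ≈ 56.31°
|G| = 0.016 · 37.513 / (60.008 · 1.8028) ≈ 0.0055481
Gain = 20 log₁₀(0.0055481) ≈ -45.12 dB
∠G = (88.47°) − (89.05° + 56.31°) = -56.89°

ω = 5: -37.5 dB, -14.4°; ω = 300: -45.1 dB, -56.9°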